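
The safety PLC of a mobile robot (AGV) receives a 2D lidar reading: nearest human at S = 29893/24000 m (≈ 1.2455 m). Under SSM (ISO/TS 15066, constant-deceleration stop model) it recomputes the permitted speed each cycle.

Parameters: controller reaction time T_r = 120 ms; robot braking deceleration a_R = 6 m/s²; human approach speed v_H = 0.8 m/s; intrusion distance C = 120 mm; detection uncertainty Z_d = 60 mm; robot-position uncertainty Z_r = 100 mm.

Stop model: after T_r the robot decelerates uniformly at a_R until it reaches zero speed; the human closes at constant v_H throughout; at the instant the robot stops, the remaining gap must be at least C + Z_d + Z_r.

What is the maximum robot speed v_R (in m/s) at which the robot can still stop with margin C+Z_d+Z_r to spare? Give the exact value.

quadratic (1/12)·v² + (19/75)·v + (-20869/24000) = 0
  disc = (19/75)² − 4·(1/12)·(-20869/24000) = 14161/40000 ; √disc = 119/200
  v_R = (−(19/75) + 119/200) / (2·(1/12)) = 41/20 m/s
check:
T_s = v_R/a_R = (41/20)/6 = 0.3417 s
robot in T_r: 2.0500·0.1200 = 0.2460 m
robot under decel: 2.0500²/(2·6.0000) = 0.3502 m
human closes 0.8000·0.4617 = 0.3693 m
C+Z_d+Z_r = 0.1200+0.0600+0.1000 = 0.2800 m
sum ≈ 0.2460+0.3502+0.3693+0.2800 ≈ 1.2455 m = S ✓

v_R_max = 41/20 m/s = 2.0500 m/s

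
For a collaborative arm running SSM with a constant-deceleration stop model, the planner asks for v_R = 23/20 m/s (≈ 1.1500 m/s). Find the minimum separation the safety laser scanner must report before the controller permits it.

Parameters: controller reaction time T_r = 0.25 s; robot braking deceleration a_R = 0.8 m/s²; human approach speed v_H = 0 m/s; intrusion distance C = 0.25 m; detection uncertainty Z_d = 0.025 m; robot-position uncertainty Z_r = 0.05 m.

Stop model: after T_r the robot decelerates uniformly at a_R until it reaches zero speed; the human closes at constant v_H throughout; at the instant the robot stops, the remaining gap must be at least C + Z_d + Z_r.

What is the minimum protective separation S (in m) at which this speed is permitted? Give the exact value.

T_s = v_R/a_R = (23/20)/(4/5) = 1.4375 s
reaction-phase robot travel = 1.1500·0.2500 = 0.2875 m
robot covers 1.1500·1.4375 − ½·0.8000·1.4375² = 0.8266 m while stopping
human over T_r+T_s: 0.0000·(0.2500+1.4375) = 0.0000 m
margins: 0.2500+0.0250+0.0500 = 0.3250 m
S_min ≈ 0.2875+0.8266+0.0000+0.3250  ⇒  S_min = 921/640 m

S_min = 921/640 m = 1.4391 m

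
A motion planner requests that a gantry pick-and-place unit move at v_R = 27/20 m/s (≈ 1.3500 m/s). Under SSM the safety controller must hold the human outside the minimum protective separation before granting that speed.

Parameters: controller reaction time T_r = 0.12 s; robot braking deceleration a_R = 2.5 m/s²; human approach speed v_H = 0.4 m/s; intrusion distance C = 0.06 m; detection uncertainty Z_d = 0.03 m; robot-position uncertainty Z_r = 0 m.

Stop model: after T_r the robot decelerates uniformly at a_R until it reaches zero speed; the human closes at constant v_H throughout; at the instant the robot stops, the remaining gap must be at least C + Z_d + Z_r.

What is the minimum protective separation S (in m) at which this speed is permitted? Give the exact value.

braking lasts T_s = (27/20)/(5/2) = 0.5400 s
reaction-phase robot travel = 1.3500·0.1200 = 0.1620 m
robot covers 1.3500·0.5400 − ½·2.5000·0.5400² = 0.3645 m while stopping
human closes 0.4000·0.6600 = 0.2640 m
margins: 0.0600+0.0300+0.0000 = 0.0900 m
S_min ≈ 0.1620+0.3645+0.2640+0.0900  ⇒  S_min = 1761/2000 m

S_min = 1761/2000 m = 0.8805 m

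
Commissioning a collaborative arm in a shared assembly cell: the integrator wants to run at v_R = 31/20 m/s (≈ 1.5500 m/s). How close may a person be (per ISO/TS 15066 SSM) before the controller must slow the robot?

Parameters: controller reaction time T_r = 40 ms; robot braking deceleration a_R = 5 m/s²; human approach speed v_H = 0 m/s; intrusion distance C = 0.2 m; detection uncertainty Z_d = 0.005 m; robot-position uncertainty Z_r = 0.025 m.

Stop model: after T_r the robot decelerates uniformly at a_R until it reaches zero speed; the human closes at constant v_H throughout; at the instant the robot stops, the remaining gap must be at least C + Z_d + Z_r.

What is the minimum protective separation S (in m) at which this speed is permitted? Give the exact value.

S_min = 2129/4000 m = 0.5323 m

stop time T_s = (31/20)/5 = 0.3100 s
reaction-phase robot travel = 1.5500·0.0400 = 0.0620 m
braking distance = 1.5500²/(2·5.0000) = 0.2402 m
human closes 0.0000·0.3500 = 0.0000 m
C+Z_d+Z_r = 0.2000+0.0050+0.0250 = 0.2300 m
S_min ≈ 0.0620+0.2402+0.0000+0.2300  ⇒  S_min = 2129/4000 m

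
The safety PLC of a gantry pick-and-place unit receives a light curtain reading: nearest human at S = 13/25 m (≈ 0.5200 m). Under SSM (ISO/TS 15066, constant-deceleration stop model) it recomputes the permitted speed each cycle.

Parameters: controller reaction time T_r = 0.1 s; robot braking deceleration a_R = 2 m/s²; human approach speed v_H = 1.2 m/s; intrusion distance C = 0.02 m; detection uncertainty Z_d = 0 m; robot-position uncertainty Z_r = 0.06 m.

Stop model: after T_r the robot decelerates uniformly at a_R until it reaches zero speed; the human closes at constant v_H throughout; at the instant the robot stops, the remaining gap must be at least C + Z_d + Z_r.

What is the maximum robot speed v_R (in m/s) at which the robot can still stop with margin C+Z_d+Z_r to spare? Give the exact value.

v_R_max = 2/5 m/s = 0.4000 m/s

at the boundary: (1/4)·v² + (7/10)·v + (-8/25) = 0
  disc = (7/10)² − 4·(1/4)·(-8/25) = 81/100 ; √disc = 9/10
  v_R = (−(7/10) + 9/10) / (2·(1/4)) = 2/5 m/s
check:
braking lasts T_s = (2/5)/2 = 0.2000 s
robot in T_r: 0.4000·0.1000 = 0.0400 m
braking distance = 0.4000²/(2·2.0000) = 0.0400 m
human over T_r+T_s: 1.2000·(0.1000+0.2000) = 0.3600 m
residual clearance needed = 0.0200+0.0000+0.0600 = 0.0800 m
sum ≈ 0.0400+0.0400+0.3600+0.0800 ≈ 0.5200 m = S ✓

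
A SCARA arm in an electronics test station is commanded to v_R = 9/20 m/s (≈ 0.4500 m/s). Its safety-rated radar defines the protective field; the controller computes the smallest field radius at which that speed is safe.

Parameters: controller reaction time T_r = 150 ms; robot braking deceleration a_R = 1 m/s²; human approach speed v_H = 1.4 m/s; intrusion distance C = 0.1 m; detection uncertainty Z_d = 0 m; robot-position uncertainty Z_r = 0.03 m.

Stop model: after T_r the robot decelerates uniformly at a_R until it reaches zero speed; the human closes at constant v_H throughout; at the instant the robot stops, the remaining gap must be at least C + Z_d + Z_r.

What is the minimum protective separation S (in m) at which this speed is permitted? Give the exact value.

S_min = 911/800 m = 1.1387 m

braking lasts T_s = (9/20)/1 = 0.4500 s
robot in T_r: 0.4500·0.1500 = 0.0675 m
braking distance = 0.4500²/(2·1.0000) = 0.1013 m
human over T_r+T_s: 1.4000·(0.1500+0.4500) = 0.8400 m
residual clearance needed = 0.1000+0.0000+0.0300 = 0.1300 m
S_min ≈ 0.0675+0.1013+0.8400+0.1300  ⇒  S_min = 911/800 m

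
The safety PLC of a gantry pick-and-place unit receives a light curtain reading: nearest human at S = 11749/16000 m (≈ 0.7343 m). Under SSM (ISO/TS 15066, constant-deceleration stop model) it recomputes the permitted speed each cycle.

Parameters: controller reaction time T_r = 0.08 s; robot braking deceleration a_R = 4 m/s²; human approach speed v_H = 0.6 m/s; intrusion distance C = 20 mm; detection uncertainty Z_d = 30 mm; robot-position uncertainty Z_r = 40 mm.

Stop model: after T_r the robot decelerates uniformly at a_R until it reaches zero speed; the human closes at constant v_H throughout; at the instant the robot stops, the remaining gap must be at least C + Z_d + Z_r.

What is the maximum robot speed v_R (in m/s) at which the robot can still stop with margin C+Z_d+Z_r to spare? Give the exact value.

at the boundary: (1/8)·v² + (23/100)·v + (-9541/16000) = 0
  disc = (23/100)² − 4·(1/8)·(-9541/16000) = 56169/160000 ; √disc = 237/400
  v_R = (−(23/100) + 237/400) / (2·(1/8)) = 29/20 m/s
check:
stop time T_s = (29/20)/4 = 0.3625 s
reaction-phase robot travel = 1.4500·0.0800 = 0.1160 m
robot under decel: 1.4500²/(2·4.0000) = 0.2628 m
human closes 0.6000·0.4425 = 0.2655 m
C+Z_d+Z_r = 0.0200+0.0300+0.0400 = 0.0900 m
sum ≈ 0.1160+0.2628+0.2655+0.0900 ≈ 0.7343 m = S ✓

v_R_max = 29/20 m/s = 1.4500 m/s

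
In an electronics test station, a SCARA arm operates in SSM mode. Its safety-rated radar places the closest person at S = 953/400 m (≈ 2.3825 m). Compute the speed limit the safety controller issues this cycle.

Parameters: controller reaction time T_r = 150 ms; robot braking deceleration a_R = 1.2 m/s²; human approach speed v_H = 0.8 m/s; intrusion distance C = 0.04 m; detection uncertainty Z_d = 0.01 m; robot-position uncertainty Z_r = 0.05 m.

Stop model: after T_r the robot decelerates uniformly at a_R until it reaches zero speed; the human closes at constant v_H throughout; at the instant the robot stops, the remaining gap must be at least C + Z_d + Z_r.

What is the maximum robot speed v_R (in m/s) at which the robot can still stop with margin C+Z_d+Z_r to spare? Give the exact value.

collect terms ⇒ (5/12)·v_R² + (49/60)·v_R + (-173/80) = 0
  disc = (49/60)² − 4·(5/12)·(-173/80) = 961/225 ; √disc = 31/15
  v_R = (−(49/60) + 31/15) / (2·(5/12)) = 3/2 m/s
check:
stop time T_s = (3/2)/(6/5) = 1.2500 s
reaction-phase robot travel = 1.5000·0.1500 = 0.2250 m
robot under decel: 1.5000²/(2·1.2000) = 0.9375 m
person approaches 0.8000·(0.1500+1.2500) = 1.1200 m
C+Z_d+Z_r = 0.0400+0.0100+0.0500 = 0.1000 m
sum ≈ 0.2250+0.9375+1.1200+0.1000 ≈ 2.3825 m = S ✓

v_R_max = 3/2 m/s = 1.5000 m/s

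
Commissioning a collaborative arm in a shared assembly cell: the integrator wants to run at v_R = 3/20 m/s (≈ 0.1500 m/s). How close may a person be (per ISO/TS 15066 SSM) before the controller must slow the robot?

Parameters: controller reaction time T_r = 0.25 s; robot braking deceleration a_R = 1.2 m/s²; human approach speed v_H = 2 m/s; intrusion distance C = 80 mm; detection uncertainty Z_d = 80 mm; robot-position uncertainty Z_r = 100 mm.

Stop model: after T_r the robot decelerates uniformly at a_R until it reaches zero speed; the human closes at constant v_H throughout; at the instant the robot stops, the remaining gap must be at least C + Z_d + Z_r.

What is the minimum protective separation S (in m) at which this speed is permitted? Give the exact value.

S_min = 1691/1600 m = 1.0569 m

stop time T_s = (3/20)/(6/5) = 0.1250 s
reaction-phase robot travel = 0.1500·0.2500 = 0.0375 m
robot under decel: 0.1500²/(2·1.2000) = 0.0094 m
human closes 2.0000·0.3750 = 0.7500 m
C+Z_d+Z_r = 0.0800+0.0800+0.1000 = 0.2600 m
S_min ≈ 0.0375+0.0094+0.7500+0.2600  ⇒  S_min = 1691/1600 m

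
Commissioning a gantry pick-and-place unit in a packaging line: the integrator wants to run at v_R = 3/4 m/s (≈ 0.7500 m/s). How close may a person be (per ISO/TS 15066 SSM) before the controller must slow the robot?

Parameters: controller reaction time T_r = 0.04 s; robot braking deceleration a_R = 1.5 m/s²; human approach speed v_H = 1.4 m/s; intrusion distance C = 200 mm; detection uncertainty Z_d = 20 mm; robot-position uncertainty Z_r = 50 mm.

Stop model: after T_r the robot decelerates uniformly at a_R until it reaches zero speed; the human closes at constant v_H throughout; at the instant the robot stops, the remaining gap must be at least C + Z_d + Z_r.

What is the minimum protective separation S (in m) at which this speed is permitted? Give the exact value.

S_min = 2487/2000 m = 1.2435 m

braking lasts T_s = (3/4)/(3/2) = 0.5000 s
robot in T_r: 0.7500·0.0400 = 0.0300 m
braking distance = 0.7500²/(2·1.5000) = 0.1875 m
human over T_r+T_s: 1.4000·(0.0400+0.5000) = 0.7560 m
C+Z_d+Z_r = 0.2000+0.0200+0.0500 = 0.2700 m
S_min ≈ 0.0300+0.1875+0.7560+0.2700  ⇒  S_min = 2487/2000 m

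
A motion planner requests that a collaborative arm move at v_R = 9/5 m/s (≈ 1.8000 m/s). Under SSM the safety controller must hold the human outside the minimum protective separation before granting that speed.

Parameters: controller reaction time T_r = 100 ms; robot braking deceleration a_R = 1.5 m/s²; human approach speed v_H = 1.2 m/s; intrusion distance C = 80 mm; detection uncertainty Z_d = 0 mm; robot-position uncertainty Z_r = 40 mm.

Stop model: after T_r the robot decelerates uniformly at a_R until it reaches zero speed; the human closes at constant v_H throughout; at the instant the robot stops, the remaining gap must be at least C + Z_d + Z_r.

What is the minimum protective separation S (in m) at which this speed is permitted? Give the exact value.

S_min = 147/50 m = 2.9400 m

braking lasts T_s = (9/5)/(3/2) = 1.2000 s
reaction-phase robot travel = 1.8000·0.1000 = 0.1800 m
robot covers 1.8000·1.2000 − ½·1.5000·1.2000² = 1.0800 m while stopping
person approaches 1.2000·(0.1000+1.2000) = 1.5600 m
residual clearance needed = 0.0800+0.0000+0.0400 = 0.1200 m
S_min ≈ 0.1800+1.0800+1.5600+0.1200  ⇒  S_min = 147/50 m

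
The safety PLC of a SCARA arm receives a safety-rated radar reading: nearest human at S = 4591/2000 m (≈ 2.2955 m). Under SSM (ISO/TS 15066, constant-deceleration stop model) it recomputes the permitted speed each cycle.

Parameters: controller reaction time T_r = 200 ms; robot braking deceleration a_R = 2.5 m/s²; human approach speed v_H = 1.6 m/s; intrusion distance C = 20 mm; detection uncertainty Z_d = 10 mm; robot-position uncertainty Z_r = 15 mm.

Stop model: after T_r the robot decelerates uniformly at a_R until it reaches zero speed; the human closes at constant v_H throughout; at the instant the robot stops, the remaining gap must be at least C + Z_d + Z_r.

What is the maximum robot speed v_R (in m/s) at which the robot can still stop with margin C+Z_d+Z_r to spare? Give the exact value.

quadratic (1/5)·v² + (21/25)·v + (-3861/2000) = 0
  disc = (21/25)² − 4·(1/5)·(-3861/2000) = 9/4 ; √disc = 3/2
  v_R = (−(21/25) + 3/2) / (2·(1/5)) = 33/20 m/s
check:
braking lasts T_s = (33/20)/(5/2) = 0.6600 s
robot in T_r: 1.6500·0.2000 = 0.3300 m
braking distance = 1.6500²/(2·2.5000) = 0.5445 m
person approaches 1.6000·(0.2000+0.6600) = 1.3760 m
margins: 0.0200+0.0100+0.0150 = 0.0450 m
sum ≈ 0.3300+0.5445+1.3760+0.0450 ≈ 2.2955 m = S ✓

v_R_max = 33/20 m/s = 1.6500 m/s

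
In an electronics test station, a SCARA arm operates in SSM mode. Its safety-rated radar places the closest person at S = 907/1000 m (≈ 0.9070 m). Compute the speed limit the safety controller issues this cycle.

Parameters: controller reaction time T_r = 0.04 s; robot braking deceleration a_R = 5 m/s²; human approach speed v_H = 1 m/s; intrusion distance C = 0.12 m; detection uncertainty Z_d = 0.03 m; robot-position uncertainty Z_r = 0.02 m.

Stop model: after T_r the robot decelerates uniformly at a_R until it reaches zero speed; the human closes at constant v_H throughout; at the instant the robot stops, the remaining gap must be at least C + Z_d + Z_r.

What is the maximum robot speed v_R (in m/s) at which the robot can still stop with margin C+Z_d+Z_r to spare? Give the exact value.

collect terms ⇒ (1/10)·v_R² + (6/25)·v_R + (-697/1000) = 0
  disc = (6/25)² − 4·(1/10)·(-697/1000) = 841/2500 ; √disc = 29/50
  v_R = (−(6/25) + 29/50) / (2·(1/10)) = 17/10 m/s
check:
braking lasts T_s = (17/10)/5 = 0.3400 s
reaction-phase robot travel = 1.7000·0.0400 = 0.0680 m
braking distance = 1.7000²/(2·5.0000) = 0.2890 m
person approaches 1.0000·(0.0400+0.3400) = 0.3800 m
margins: 0.1200+0.0300+0.0200 = 0.1700 m
sum ≈ 0.0680+0.2890+0.3800+0.1700 ≈ 0.9070 m = S ✓

v_R_max = 17/10 m/s = 1.7000 m/s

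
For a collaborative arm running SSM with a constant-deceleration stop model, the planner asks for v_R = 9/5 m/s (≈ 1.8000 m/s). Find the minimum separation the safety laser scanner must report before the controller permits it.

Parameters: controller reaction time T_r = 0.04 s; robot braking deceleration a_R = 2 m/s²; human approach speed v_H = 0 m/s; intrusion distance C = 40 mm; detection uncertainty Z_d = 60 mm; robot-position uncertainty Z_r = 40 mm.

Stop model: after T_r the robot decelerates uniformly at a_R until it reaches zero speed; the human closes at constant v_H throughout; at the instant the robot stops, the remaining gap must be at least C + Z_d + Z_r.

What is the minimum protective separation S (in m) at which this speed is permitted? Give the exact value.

stop time T_s = (9/5)/2 = 0.9000 s
robot in T_r: 1.8000·0.0400 = 0.0720 m
braking distance = 1.8000²/(2·2.0000) = 0.8100 m
person approaches 0.0000·(0.0400+0.9000) = 0.0000 m
residual clearance needed = 0.0400+0.0600+0.0400 = 0.1400 m
S_min ≈ 0.0720+0.8100+0.0000+0.1400  ⇒  S_min = 511/500 m

S_min = 511/500 m = 1.0220 m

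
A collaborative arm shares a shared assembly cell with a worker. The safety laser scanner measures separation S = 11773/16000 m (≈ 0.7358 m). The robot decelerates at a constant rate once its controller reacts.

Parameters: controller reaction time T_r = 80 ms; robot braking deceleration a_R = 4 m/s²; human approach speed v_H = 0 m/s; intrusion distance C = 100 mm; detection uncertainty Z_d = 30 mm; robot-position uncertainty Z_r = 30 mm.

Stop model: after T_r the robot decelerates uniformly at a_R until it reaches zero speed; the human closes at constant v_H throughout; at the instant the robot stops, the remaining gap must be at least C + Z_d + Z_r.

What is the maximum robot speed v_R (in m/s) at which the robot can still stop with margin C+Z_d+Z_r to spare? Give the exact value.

v_R_max = 37/20 m/s = 1.8500 m/s

quadratic (1/8)·v² + (2/25)·v + (-9213/16000) = 0
  disc = (2/25)² − 4·(1/8)·(-9213/16000) = 47089/160000 ; √disc = 217/400
  v_R = (−(2/25) + 217/400) / (2·(1/8)) = 37/20 m/s
check:
braking lasts T_s = (37/20)/4 = 0.4625 s
reaction-phase robot travel = 1.8500·0.0800 = 0.1480 m
robot covers 1.8500·0.4625 − ½·4.0000·0.4625² = 0.4278 m while stopping
person approaches 0.0000·(0.0800+0.4625) = 0.0000 m
margins: 0.1000+0.0300+0.0300 = 0.1600 m
sum ≈ 0.1480+0.4278+0.0000+0.1600 ≈ 0.7358 m = S ✓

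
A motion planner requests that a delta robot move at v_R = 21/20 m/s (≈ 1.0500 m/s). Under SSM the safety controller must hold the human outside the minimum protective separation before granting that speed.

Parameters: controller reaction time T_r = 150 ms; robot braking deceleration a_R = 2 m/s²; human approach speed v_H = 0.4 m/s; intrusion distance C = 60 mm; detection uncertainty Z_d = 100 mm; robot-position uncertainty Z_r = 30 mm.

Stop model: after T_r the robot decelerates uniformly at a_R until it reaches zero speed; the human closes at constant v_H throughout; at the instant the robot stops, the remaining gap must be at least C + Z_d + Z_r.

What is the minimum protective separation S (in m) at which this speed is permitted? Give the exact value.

S_min = 1429/1600 m = 0.8931 m

braking lasts T_s = (21/20)/2 = 0.5250 s
robot in T_r: 1.0500·0.1500 = 0.1575 m
braking distance = 1.0500²/(2·2.0000) = 0.2756 m
human closes 0.4000·0.6750 = 0.2700 m
residual clearance needed = 0.0600+0.1000+0.0300 = 0.1900 m
S_min ≈ 0.1575+0.2756+0.2700+0.1900  ⇒  S_min = 1429/1600 m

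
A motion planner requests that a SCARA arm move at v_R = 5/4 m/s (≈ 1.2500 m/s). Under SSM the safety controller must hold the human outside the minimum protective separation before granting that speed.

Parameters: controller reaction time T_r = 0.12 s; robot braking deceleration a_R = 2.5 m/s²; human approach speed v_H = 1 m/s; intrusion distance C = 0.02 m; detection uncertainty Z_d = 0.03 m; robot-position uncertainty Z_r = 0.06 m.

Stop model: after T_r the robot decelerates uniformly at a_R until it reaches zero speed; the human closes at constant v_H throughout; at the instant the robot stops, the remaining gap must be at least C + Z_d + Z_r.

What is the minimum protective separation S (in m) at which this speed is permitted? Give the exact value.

S_min = 477/400 m = 1.1925 m

braking lasts T_s = (5/4)/(5/2) = 0.5000 s
robot covers v_R·T_r = 1.2500·0.1200 = 0.1500 m before braking
robot covers 1.2500·0.5000 − ½·2.5000·0.5000² = 0.3125 m while stopping
human over T_r+T_s: 1.0000·(0.1200+0.5000) = 0.6200 m
C+Z_d+Z_r = 0.0200+0.0300+0.0600 = 0.1100 m
S_min ≈ 0.1500+0.3125+0.6200+0.1100  ⇒  S_min = 477/400 m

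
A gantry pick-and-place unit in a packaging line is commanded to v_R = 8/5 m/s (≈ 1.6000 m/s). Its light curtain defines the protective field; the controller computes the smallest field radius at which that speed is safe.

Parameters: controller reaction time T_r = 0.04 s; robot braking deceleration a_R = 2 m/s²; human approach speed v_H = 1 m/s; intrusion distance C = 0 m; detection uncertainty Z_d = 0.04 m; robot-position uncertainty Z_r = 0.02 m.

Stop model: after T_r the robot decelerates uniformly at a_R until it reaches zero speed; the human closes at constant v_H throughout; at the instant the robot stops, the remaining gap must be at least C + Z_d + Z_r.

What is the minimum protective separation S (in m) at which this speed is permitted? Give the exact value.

S_min = 401/250 m = 1.6040 m

braking lasts T_s = (8/5)/2 = 0.8000 s
reaction-phase robot travel = 1.6000·0.0400 = 0.0640 m
robot covers 1.6000·0.8000 − ½·2.0000·0.8000² = 0.6400 m while stopping
person approaches 1.0000·(0.0400+0.8000) = 0.8400 m
C+Z_d+Z_r = 0.0000+0.0400+0.0200 = 0.0600 m
S_min ≈ 0.0640+0.6400+0.8400+0.0600  ⇒  S_min = 401/250 m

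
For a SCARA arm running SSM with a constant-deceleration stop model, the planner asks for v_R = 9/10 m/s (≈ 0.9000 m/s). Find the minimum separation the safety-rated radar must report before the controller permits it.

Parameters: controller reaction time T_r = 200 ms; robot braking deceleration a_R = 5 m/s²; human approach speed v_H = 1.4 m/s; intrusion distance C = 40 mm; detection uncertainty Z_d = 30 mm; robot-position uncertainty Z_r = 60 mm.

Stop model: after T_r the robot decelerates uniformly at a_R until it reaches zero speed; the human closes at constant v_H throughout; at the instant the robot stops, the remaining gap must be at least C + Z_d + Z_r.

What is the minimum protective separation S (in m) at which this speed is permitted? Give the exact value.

stop time T_s = (9/10)/5 = 0.1800 s
robot in T_r: 0.9000·0.2000 = 0.1800 m
braking distance = 0.9000²/(2·5.0000) = 0.0810 m
human over T_r+T_s: 1.4000·(0.2000+0.1800) = 0.5320 m
margins: 0.0400+0.0300+0.0600 = 0.1300 m
S_min ≈ 0.1800+0.0810+0.5320+0.1300  ⇒  S_min = 923/1000 m

S_min = 923/1000 m = 0.9230 m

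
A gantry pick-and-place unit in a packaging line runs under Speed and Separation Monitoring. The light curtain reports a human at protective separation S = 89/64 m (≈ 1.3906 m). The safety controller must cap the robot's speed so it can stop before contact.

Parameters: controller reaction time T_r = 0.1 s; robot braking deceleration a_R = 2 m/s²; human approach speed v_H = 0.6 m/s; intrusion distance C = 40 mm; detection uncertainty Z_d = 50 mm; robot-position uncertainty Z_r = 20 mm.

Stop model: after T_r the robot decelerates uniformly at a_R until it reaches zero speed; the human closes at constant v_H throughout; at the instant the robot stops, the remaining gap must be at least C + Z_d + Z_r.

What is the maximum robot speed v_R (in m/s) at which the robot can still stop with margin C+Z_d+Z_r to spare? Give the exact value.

quadratic (1/4)·v² + (2/5)·v + (-1953/1600) = 0
  disc = (2/5)² − 4·(1/4)·(-1953/1600) = 2209/1600 ; √disc = 47/40
  v_R = (−(2/5) + 47/40) / (2·(1/4)) = 31/20 m/s
check:
T_s = v_R/a_R = (31/20)/2 = 0.7750 s
robot in T_r: 1.5500·0.1000 = 0.1550 m
braking distance = 1.5500²/(2·2.0000) = 0.6006 m
person approaches 0.6000·(0.1000+0.7750) = 0.5250 m
margins: 0.0400+0.0500+0.0200 = 0.1100 m
sum ≈ 0.1550+0.6006+0.5250+0.1100 ≈ 1.3906 m = S ✓

v_R_max = 31/20 m/s = 1.5500 m/s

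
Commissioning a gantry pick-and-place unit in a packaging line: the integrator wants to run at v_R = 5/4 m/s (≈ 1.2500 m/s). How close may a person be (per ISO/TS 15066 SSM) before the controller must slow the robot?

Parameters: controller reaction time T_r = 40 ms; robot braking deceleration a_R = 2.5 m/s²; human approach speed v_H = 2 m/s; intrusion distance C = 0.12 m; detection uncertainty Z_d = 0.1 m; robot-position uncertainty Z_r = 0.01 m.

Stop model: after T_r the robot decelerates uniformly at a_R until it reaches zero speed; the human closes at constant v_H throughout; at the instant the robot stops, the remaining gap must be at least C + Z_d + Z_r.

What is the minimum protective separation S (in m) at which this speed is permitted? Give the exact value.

T_s = v_R/a_R = (5/4)/(5/2) = 0.5000 s
robot in T_r: 1.2500·0.0400 = 0.0500 m
robot covers 1.2500·0.5000 − ½·2.5000·0.5000² = 0.3125 m while stopping
person approaches 2.0000·(0.0400+0.5000) = 1.0800 m
C+Z_d+Z_r = 0.1200+0.1000+0.0100 = 0.2300 m
S_min ≈ 0.0500+0.3125+1.0800+0.2300  ⇒  S_min = 669/400 m

S_min = 669/400 m = 1.6725 m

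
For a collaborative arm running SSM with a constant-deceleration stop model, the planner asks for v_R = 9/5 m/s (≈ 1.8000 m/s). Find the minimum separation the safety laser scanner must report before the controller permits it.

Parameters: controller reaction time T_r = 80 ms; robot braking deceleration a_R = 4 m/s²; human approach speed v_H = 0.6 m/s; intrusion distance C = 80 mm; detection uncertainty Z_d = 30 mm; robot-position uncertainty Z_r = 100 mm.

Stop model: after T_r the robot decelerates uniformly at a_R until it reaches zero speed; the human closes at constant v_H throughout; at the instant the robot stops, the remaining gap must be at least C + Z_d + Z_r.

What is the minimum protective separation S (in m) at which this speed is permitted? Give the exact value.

S_min = 1077/1000 m = 1.0770 m

stop time T_s = (9/5)/4 = 0.4500 s
robot covers v_R·T_r = 1.8000·0.0800 = 0.1440 m before braking
braking distance = 1.8000²/(2·4.0000) = 0.4050 m
person approaches 0.6000·(0.0800+0.4500) = 0.3180 m
residual clearance needed = 0.0800+0.0300+0.1000 = 0.2100 m
S_min ≈ 0.1440+0.4050+0.3180+0.2100  ⇒  S_min = 1077/1000 m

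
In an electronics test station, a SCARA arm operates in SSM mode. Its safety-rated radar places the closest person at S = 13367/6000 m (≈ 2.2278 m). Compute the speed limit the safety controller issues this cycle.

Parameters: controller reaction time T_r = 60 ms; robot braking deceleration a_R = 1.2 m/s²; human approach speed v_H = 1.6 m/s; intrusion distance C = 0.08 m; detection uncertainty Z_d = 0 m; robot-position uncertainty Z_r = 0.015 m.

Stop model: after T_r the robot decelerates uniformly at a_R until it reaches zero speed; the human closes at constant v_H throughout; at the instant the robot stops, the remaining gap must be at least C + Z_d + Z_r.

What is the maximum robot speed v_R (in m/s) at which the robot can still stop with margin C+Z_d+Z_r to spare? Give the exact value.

at the boundary: (5/12)·v² + (209/150)·v + (-12221/6000) = 0
  disc = (209/150)² − 4·(5/12)·(-12221/6000) = 53361/10000 ; √disc = 231/100
  v_R = (−(209/150) + 231/100) / (2·(5/12)) = 11/10 m/s
check:
T_s = v_R/a_R = (11/10)/(6/5) = 0.9167 s
robot in T_r: 1.1000·0.0600 = 0.0660 m
braking distance = 1.1000²/(2·1.2000) = 0.5042 m
person approaches 1.6000·(0.0600+0.9167) = 1.5627 m
C+Z_d+Z_r = 0.0800+0.0000+0.0150 = 0.0950 m
sum ≈ 0.0660+0.5042+1.5627+0.0950 ≈ 2.2278 m = S ✓

v_R_max = 11/10 m/s = 1.1000 m/s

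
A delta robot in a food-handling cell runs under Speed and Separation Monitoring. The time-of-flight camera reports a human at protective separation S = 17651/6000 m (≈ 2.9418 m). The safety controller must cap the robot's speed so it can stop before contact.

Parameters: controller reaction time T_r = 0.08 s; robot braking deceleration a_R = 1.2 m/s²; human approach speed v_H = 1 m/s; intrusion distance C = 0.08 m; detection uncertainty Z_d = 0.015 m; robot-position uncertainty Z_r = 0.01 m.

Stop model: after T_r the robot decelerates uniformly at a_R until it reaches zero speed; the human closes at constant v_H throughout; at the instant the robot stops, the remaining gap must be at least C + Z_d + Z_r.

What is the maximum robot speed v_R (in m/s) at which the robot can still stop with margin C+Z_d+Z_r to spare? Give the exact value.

at the boundary: (5/12)·v² + (137/150)·v + (-16541/6000) = 0
  disc = (137/150)² − 4·(5/12)·(-16541/6000) = 54289/10000 ; √disc = 233/100
  v_R = (−(137/150) + 233/100) / (2·(5/12)) = 17/10 m/s
check:
stop time T_s = (17/10)/(6/5) = 1.4167 s
reaction-phase robot travel = 1.7000·0.0800 = 0.1360 m
robot covers 1.7000·1.4167 − ½·1.2000·1.4167² = 1.2042 m while stopping
person approaches 1.0000·(0.0800+1.4167) = 1.4967 m
margins: 0.0800+0.0150+0.0100 = 0.1050 m
sum ≈ 0.1360+1.2042+1.4967+0.1050 ≈ 2.9418 m = S ✓

v_R_max = 17/10 m/s = 1.7000 m/s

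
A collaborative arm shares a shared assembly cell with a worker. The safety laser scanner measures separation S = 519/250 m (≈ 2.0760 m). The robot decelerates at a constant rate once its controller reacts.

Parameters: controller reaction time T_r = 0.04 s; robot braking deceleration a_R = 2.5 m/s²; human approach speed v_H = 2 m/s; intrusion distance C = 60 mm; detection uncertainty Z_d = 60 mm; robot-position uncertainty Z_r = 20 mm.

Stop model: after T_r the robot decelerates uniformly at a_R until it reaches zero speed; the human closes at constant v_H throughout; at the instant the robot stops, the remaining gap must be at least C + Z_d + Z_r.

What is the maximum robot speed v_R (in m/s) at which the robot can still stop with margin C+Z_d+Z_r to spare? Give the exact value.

v_R_max = 8/5 m/s = 1.6000 m/s

quadratic (1/5)·v² + (21/25)·v + (-232/125) = 0
  disc = (21/25)² − 4·(1/5)·(-232/125) = 1369/625 ; √disc = 37/25
  v_R = (−(21/25) + 37/25) / (2·(1/5)) = 8/5 m/s
check:
T_s = v_R/a_R = (8/5)/(5/2) = 0.6400 s
robot in T_r: 1.6000·0.0400 = 0.0640 m
robot under decel: 1.6000²/(2·2.5000) = 0.5120 m
person approaches 2.0000·(0.0400+0.6400) = 1.3600 m
C+Z_d+Z_r = 0.0600+0.0600+0.0200 = 0.1400 m
sum ≈ 0.0640+0.5120+1.3600+0.1400 ≈ 2.0760 m = S ✓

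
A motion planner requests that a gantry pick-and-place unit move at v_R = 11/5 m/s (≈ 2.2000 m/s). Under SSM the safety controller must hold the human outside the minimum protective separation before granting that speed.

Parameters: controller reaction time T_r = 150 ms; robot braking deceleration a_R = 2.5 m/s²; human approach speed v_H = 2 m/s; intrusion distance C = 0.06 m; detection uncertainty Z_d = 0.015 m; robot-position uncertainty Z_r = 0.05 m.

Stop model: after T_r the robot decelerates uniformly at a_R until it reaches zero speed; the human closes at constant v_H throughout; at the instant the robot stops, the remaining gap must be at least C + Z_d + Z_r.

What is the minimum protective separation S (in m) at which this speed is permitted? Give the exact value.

S_min = 3483/1000 m = 3.4830 m

braking lasts T_s = (11/5)/(5/2) = 0.8800 s
reaction-phase robot travel = 2.2000·0.1500 = 0.3300 m
robot covers 2.2000·0.8800 − ½·2.5000·0.8800² = 0.9680 m while stopping
person approaches 2.0000·(0.1500+0.8800) = 2.0600 m
C+Z_d+Z_r = 0.0600+0.0150+0.0500 = 0.1250 m
S_min ≈ 0.3300+0.9680+2.0600+0.1250  ⇒  S_min = 3483/1000 m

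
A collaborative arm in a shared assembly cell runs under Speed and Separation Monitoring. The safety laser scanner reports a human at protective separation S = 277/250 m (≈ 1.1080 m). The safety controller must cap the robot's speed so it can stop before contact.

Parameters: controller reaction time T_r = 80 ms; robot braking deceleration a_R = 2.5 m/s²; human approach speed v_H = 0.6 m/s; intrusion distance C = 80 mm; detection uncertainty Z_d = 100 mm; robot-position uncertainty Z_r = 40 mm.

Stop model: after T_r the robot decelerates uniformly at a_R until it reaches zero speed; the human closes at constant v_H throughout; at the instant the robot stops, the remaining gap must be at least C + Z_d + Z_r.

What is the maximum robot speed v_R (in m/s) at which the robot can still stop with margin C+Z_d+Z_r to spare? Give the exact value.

at the boundary: (1/5)·v² + (8/25)·v + (-21/25) = 0
  disc = (8/25)² − 4·(1/5)·(-21/25) = 484/625 ; √disc = 22/25
  v_R = (−(8/25) + 22/25) / (2·(1/5)) = 7/5 m/s
check:
T_s = v_R/a_R = (7/5)/(5/2) = 0.5600 s
reaction-phase robot travel = 1.4000·0.0800 = 0.1120 m
robot covers 1.4000·0.5600 − ½·2.5000·0.5600² = 0.3920 m while stopping
person approaches 0.6000·(0.0800+0.5600) = 0.3840 m
residual clearance needed = 0.0800+0.1000+0.0400 = 0.2200 m
sum ≈ 0.1120+0.3920+0.3840+0.2200 ≈ 1.1080 m = S ✓

v_R_max = 7/5 m/s = 1.4000 m/s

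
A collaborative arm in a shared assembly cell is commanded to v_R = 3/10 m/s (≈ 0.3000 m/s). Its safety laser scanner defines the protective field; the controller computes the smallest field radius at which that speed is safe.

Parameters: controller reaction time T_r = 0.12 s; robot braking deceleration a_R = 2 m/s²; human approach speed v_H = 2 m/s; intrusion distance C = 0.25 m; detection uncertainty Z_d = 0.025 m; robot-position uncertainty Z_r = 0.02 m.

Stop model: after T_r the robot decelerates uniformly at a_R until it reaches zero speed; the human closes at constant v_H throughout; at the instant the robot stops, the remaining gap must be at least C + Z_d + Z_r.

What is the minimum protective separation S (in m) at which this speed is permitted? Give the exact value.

braking lasts T_s = (3/10)/2 = 0.1500 s
robot covers v_R·T_r = 0.3000·0.1200 = 0.0360 m before braking
robot covers 0.3000·0.1500 − ½·2.0000·0.1500² = 0.0225 m while stopping
person approaches 2.0000·(0.1200+0.1500) = 0.5400 m
margins: 0.2500+0.0250+0.0200 = 0.2950 m
S_min ≈ 0.0360+0.0225+0.5400+0.2950  ⇒  S_min = 1787/2000 m

S_min = 1787/2000 m = 0.8935 m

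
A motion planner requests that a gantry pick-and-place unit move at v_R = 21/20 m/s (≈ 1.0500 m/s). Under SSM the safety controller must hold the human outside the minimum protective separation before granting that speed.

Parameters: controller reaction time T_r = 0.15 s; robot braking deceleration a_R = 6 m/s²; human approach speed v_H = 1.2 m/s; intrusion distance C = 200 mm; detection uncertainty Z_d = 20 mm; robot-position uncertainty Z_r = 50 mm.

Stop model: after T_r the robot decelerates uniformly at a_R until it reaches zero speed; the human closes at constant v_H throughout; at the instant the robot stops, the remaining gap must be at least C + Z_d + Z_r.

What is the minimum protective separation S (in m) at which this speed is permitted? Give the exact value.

T_s = v_R/a_R = (21/20)/6 = 0.1750 s
robot covers v_R·T_r = 1.0500·0.1500 = 0.1575 m before braking
braking distance = 1.0500²/(2·6.0000) = 0.0919 m
person approaches 1.2000·(0.1500+0.1750) = 0.3900 m
margins: 0.2000+0.0200+0.0500 = 0.2700 m
S_min ≈ 0.1575+0.0919+0.3900+0.2700  ⇒  S_min = 291/320 m

S_min = 291/320 m = 0.9094 m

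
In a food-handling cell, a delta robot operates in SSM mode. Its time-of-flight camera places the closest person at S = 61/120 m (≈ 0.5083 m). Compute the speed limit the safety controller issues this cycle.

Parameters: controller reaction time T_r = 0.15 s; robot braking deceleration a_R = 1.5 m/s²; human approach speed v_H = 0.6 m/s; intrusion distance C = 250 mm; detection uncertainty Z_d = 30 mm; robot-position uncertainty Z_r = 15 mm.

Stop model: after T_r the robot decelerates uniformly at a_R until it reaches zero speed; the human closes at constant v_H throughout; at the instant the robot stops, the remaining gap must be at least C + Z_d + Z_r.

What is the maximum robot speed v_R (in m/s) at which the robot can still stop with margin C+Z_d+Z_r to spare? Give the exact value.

collect terms ⇒ (1/3)·v_R² + (11/20)·v_R + (-37/300) = 0
  disc = (11/20)² − 4·(1/3)·(-37/300) = 1681/3600 ; √disc = 41/60
  v_R = (−(11/20) + 41/60) / (2·(1/3)) = 1/5 m/s
check:
T_s = v_R/a_R = (1/5)/(3/2) = 0.1333 s
reaction-phase robot travel = 0.2000·0.1500 = 0.0300 m
robot covers 0.2000·0.1333 − ½·1.5000·0.1333² = 0.0133 m while stopping
human over T_r+T_s: 0.6000·(0.1500+0.1333) = 0.1700 m
margins: 0.2500+0.0300+0.0150 = 0.2950 m
sum ≈ 0.0300+0.0133+0.1700+0.2950 ≈ 0.5083 m = S ✓

v_R_max = 1/5 m/s = 0.2000 m/s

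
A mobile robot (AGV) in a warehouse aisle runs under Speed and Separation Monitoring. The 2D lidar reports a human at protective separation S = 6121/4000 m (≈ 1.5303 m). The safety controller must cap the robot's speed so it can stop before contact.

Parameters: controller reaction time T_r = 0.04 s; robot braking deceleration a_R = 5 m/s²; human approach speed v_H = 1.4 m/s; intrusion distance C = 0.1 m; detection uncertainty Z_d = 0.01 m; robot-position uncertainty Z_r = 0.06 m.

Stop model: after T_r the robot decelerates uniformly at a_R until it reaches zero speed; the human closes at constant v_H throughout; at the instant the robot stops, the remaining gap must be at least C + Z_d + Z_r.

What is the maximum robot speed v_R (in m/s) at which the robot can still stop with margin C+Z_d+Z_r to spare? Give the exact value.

v_R_max = 47/20 m/s = 2.3500 m/s

quadratic (1/10)·v² + (8/25)·v + (-5217/4000) = 0
  disc = (8/25)² − 4·(1/10)·(-5217/4000) = 6241/10000 ; √disc = 79/100
  v_R = (−(8/25) + 79/100) / (2·(1/10)) = 47/20 m/s
check:
braking lasts T_s = (47/20)/5 = 0.4700 s
reaction-phase robot travel = 2.3500·0.0400 = 0.0940 m
robot covers 2.3500·0.4700 − ½·5.0000·0.4700² = 0.5523 m while stopping
person approaches 1.4000·(0.0400+0.4700) = 0.7140 m
C+Z_d+Z_r = 0.1000+0.0100+0.0600 = 0.1700 m
sum ≈ 0.0940+0.5523+0.7140+0.1700 ≈ 1.5303 m = S ✓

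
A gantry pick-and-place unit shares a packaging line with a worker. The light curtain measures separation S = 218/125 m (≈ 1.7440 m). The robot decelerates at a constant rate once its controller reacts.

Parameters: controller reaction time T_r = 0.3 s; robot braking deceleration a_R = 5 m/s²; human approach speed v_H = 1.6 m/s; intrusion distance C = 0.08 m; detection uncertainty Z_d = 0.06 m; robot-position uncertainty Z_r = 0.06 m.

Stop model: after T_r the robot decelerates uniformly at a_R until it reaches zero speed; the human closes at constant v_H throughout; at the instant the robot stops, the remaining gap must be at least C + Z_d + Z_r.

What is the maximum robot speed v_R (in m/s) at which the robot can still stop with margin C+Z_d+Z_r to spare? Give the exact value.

v_R_max = 7/5 m/s = 1.4000 m/s

collect terms ⇒ (1/10)·v_R² + (31/50)·v_R + (-133/125) = 0
  disc = (31/50)² − 4·(1/10)·(-133/125) = 81/100 ; √disc = 9/10
  v_R = (−(31/50) + 9/10) / (2·(1/10)) = 7/5 m/s
check:
T_s = v_R/a_R = (7/5)/5 = 0.2800 s
reaction-phase robot travel = 1.4000·0.3000 = 0.4200 m
robot under decel: 1.4000²/(2·5.0000) = 0.1960 m
human closes 1.6000·0.5800 = 0.9280 m
C+Z_d+Z_r = 0.0800+0.0600+0.0600 = 0.2000 m
sum ≈ 0.4200+0.1960+0.9280+0.2000 ≈ 1.7440 m = S ✓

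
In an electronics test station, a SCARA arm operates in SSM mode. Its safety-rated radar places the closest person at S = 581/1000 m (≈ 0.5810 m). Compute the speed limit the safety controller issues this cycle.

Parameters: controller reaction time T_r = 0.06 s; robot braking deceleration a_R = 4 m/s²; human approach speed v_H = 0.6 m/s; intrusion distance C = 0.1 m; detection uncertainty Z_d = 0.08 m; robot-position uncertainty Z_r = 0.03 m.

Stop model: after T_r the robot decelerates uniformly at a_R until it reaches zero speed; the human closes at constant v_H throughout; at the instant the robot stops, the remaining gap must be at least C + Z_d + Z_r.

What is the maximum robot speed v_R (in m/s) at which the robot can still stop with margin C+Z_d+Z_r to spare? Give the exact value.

collect terms ⇒ (1/8)·v_R² + (21/100)·v_R + (-67/200) = 0
  disc = (21/100)² − 4·(1/8)·(-67/200) = 529/2500 ; √disc = 23/50
  v_R = (−(21/100) + 23/50) / (2·(1/8)) = 1 m/s
check:
stop time T_s = 1/4 = 0.2500 s
robot in T_r: 1.0000·0.0600 = 0.0600 m
robot covers 1.0000·0.2500 − ½·4.0000·0.2500² = 0.1250 m while stopping
human over T_r+T_s: 0.6000·(0.0600+0.2500) = 0.1860 m
margins: 0.1000+0.0800+0.0300 = 0.2100 m
sum ≈ 0.0600+0.1250+0.1860+0.2100 ≈ 0.5810 m = S ✓

v_R_max = 1 m/s = 1.0000 m/s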